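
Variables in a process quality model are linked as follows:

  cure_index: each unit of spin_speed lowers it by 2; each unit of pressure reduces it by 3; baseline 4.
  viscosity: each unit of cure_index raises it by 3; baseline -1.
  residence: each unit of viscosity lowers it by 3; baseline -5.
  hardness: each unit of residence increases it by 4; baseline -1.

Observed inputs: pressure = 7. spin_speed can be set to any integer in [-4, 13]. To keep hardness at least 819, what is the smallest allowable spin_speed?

Substituting into the cure_index equation gives cure_index = -2*spin_speed - 17.
This gives viscosity = -6*spin_speed - 52.
So residence = 18*spin_speed + 151.
Substituting into the hardness equation gives hardness = 72*spin_speed + 603.
Require 72*spin_speed + 603 ≥ 819, so spin_speed ≥ 3.
The smallest integer in [-4, 13] satisfying this is 3.

spin_speed = 3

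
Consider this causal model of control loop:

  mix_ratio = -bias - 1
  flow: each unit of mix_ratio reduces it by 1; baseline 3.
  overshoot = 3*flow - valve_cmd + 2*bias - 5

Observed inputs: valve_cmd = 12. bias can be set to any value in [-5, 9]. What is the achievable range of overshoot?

Substituting into the flow equation gives flow = bias + 4.
Substituting into the overshoot equation gives overshoot = 5*bias - 5.
Linear in bias, so extremes are at the endpoints: bias = -5 gives overshoot = -30; bias = 9 gives overshoot = 40.

-30 to 40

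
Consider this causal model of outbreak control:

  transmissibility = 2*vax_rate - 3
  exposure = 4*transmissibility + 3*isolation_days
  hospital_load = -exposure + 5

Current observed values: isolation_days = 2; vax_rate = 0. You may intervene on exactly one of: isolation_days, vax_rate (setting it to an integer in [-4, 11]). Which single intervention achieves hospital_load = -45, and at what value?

set vax_rate = 7

Intervening on isolation_days: hospital_load = -3*isolation_days + 17. Reaching -45 requires isolation_days = 62/3, not an integer.
Intervening on vax_rate: with other inputs at their observed values, hospital_load = -8*vax_rate + 11. Solving for -45 gives vax_rate = 7, within [-4, 11].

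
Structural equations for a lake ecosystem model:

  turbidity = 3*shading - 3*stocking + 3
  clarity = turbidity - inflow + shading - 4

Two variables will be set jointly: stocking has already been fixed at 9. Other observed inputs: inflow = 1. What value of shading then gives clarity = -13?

shading = 4

With stocking held at 9:
Substituting into the turbidity equation gives turbidity = 3*shading - 24.
Substituting into the clarity equation gives clarity = 4*shading - 29.
Solve 4*shading - 29 = -13: shading = (-13 + 29) / 4 = 4.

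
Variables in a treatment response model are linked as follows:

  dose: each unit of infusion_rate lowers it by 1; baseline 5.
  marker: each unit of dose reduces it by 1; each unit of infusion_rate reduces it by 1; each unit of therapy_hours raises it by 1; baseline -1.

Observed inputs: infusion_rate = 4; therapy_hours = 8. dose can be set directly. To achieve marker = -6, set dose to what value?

Intervening on dose fixes its value directly, overriding its dependence on infusion_rate.
Substituting into the marker equation gives marker = -dose + 3.
Solve -dose + 3 = -6: dose = (-6 - 3) / -1 = 9.

dose = 9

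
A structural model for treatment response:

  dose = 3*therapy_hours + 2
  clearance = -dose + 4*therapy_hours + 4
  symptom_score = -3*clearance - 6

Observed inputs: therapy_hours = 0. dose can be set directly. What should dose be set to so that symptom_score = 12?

dose = 10

Intervening on dose fixes its value directly, overriding its dependence on therapy_hours.
Substituting into the clearance equation gives clearance = -dose + 4.
This gives symptom_score = 3*dose - 18.
Solve 3*dose - 18 = 12: dose = (12 + 18) / 3 = 10.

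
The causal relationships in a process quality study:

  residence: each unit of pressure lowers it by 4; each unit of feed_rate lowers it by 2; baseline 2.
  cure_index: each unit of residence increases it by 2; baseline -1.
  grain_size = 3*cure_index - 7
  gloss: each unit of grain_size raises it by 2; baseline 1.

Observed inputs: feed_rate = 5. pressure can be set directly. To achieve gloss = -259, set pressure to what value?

pressure = 3

Substituting into the residence equation gives residence = -4*pressure - 8.
Substituting into the cure_index equation gives cure_index = -8*pressure - 17.
Substituting into the grain_size equation gives grain_size = -24*pressure - 58.
Substituting into the gloss equation gives gloss = -48*pressure - 115.
Solve -48*pressure - 115 = -259: pressure = (-259 + 115) / -48 = 3.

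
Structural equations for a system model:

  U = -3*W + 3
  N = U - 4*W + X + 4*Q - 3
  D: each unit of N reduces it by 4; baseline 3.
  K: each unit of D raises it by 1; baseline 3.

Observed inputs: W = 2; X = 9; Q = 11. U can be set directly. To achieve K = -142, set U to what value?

Intervening on U fixes its value directly, overriding its dependence on W.
Substituting into the N equation gives N = U + 42.
Substituting into the D equation gives D = -4*U - 165.
So K = -4*U - 162.
Solve -4*U - 162 = -142: U = (-142 + 162) / -4 = -5.

U = -5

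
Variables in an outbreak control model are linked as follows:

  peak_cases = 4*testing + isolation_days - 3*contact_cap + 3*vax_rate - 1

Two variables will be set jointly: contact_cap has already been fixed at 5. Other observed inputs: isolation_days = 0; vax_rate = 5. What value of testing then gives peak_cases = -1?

With contact_cap held at 5:
Substituting into the peak_cases equation gives peak_cases = 4*testing - 1.
Solve 4*testing - 1 = -1: testing = (-1 + 1) / 4 = 0.

testing = 0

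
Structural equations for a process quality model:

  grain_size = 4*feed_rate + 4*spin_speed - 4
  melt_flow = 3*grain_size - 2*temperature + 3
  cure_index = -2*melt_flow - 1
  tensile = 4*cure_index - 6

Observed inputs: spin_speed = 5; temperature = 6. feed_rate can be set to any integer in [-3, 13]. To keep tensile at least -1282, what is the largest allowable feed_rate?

feed_rate = 10

Substituting into the grain_size equation gives grain_size = 4*feed_rate + 16.
melt_flow becomes 12*feed_rate + 39.
Substituting into the cure_index equation gives cure_index = -24*feed_rate - 79.
tensile becomes -96*feed_rate - 322.
Require -96*feed_rate - 322 ≥ -1282, so feed_rate ≤ 10.
The largest integer in [-3, 13] satisfying this is 10.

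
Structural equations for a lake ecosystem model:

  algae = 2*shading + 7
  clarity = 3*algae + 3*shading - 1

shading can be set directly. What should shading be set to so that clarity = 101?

shading = 9

Substituting into the clarity equation gives clarity = 9*shading + 20.
Solve 9*shading + 20 = 101: shading = (101 - 20) / 9 = 9.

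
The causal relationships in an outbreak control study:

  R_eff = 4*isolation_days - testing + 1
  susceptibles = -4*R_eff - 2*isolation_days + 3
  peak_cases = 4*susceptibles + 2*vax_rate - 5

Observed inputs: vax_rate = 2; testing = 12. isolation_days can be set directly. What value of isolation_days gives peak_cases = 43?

Substituting into the R_eff equation gives R_eff = 4*isolation_days - 11.
Substituting into the susceptibles equation gives susceptibles = -18*isolation_days + 47.
This gives peak_cases = -72*isolation_days + 187.
Solve -72*isolation_days + 187 = 43: isolation_days = (43 - 187) / -72 = 2.

isolation_days = 2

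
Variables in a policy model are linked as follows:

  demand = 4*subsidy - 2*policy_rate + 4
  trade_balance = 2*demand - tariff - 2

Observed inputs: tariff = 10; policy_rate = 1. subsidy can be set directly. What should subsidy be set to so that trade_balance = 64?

subsidy = 9

Substituting into the demand equation gives demand = 4*subsidy + 2.
Substituting into the trade_balance equation gives trade_balance = 8*subsidy - 8.
Solve 8*subsidy - 8 = 64: subsidy = (64 + 8) / 8 = 9.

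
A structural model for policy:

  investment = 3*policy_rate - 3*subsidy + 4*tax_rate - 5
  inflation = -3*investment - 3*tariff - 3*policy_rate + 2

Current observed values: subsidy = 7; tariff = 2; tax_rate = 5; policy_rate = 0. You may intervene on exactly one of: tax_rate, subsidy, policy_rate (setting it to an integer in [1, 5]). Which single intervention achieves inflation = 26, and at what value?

Intervening on tax_rate: with other inputs at their observed values, inflation = -12*tax_rate + 74. Solving for 26 gives tax_rate = 4, within [1, 5].
Intervening on subsidy: inflation = 9*subsidy - 49. Reaching 26 requires subsidy = 25/3, not an integer.
Intervening on policy_rate: inflation = -12*policy_rate + 14. Reaching 26 requires policy_rate = -1, outside [1, 5].

set tax_rate = 4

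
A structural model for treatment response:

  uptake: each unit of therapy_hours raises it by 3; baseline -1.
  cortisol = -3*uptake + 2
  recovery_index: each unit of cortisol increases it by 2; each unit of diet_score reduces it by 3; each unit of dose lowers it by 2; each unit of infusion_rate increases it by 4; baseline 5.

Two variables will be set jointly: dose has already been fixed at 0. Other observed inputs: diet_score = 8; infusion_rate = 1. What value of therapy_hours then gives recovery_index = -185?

therapy_hours = 10

With dose held at 0:
Substituting into the cortisol equation gives cortisol = -9*therapy_hours + 5.
This gives recovery_index = -18*therapy_hours - 5.
Solve -18*therapy_hours - 5 = -185: therapy_hours = (-185 + 5) / -18 = 10.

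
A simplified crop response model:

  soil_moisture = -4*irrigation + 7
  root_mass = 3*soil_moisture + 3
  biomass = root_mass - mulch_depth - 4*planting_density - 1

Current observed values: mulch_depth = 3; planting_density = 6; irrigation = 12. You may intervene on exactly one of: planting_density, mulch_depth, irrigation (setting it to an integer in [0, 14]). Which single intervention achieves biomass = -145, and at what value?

Intervening on planting_density: biomass = -4*planting_density - 124. Reaching -145 requires planting_density = 21/4, not an integer.
Intervening on mulch_depth: with other inputs at their observed values, biomass = -mulch_depth - 145. Solving for -145 gives mulch_depth = 0, within [0, 14].
Intervening on irrigation: biomass = -12*irrigation - 4. Reaching -145 requires irrigation = 47/4, not an integer.

set mulch_depth = 0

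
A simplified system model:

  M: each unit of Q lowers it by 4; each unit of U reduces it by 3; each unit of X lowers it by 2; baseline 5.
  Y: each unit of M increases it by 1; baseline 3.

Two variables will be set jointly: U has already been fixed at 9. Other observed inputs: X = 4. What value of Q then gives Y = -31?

With U held at 9:
Substituting into the M equation gives M = -4*Q - 30.
This gives Y = -4*Q - 27.
Solve -4*Q - 27 = -31: Q = (-31 + 27) / -4 = 1.

Q = 1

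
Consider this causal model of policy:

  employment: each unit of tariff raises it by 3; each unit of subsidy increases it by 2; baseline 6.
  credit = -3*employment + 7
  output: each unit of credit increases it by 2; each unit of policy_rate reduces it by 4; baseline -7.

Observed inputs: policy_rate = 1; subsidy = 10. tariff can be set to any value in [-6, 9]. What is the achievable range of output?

-315 to -45

Substituting into the employment equation gives employment = 3*tariff + 26.
Substituting into the credit equation gives credit = -9*tariff - 71.
Substituting into the output equation gives output = -18*tariff - 153.
Linear in tariff, so extremes are at the endpoints: tariff = -6 gives output = -45; tariff = 9 gives output = -315.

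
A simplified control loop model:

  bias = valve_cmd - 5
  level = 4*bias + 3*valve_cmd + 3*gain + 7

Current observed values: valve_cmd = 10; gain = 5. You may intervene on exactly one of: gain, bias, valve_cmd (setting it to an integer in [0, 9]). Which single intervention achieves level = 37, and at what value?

set valve_cmd = 5

Intervening on gain: level = 3*gain + 57. Reaching 37 requires gain = -20/3, not an integer.
Intervening on bias: level = 4*bias + 52. Reaching 37 requires bias = -15/4, not an integer.
Intervening on valve_cmd: with other inputs at their observed values, level = 7*valve_cmd + 2. Solving for 37 gives valve_cmd = 5, within [0, 9].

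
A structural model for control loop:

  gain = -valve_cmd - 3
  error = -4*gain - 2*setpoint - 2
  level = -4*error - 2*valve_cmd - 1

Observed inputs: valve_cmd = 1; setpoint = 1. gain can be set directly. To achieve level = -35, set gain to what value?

Intervening on gain fixes its value directly, overriding its dependence on valve_cmd.
Substituting into the error equation gives error = -4*gain - 4.
This gives level = 16*gain + 13.
Solve 16*gain + 13 = -35: gain = (-35 - 13) / 16 = -3.

gain = -3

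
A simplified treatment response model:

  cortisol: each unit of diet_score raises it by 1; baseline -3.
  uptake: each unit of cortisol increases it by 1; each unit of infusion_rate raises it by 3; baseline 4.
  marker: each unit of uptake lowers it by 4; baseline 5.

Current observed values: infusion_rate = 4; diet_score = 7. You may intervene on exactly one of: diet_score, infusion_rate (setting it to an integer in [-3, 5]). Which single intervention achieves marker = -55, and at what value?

set diet_score = 2

Intervening on diet_score: with other inputs at their observed values, marker = -4*diet_score - 47. Solving for -55 gives diet_score = 2, within [-3, 5].
Intervening on infusion_rate: marker = -12*infusion_rate - 27. Reaching -55 requires infusion_rate = 7/3, not an integer.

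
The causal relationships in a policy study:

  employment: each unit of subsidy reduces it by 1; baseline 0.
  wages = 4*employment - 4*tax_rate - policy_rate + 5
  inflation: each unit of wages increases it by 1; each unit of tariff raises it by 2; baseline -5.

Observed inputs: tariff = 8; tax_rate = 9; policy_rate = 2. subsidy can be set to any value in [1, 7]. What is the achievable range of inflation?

Substituting into the wages equation gives wages = -4*subsidy - 33.
So inflation = -4*subsidy - 22.
Linear in subsidy, so extremes are at the endpoints: subsidy = 1 gives inflation = -26; subsidy = 7 gives inflation = -50.

-50 to -26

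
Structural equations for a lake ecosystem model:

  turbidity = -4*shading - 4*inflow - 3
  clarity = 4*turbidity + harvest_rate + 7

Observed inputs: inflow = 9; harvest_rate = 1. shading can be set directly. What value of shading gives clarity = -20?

shading = -8

Substituting into the turbidity equation gives turbidity = -4*shading - 39.
Substituting into the clarity equation gives clarity = -16*shading - 148.
Solve -16*shading - 148 = -20: shading = (-20 + 148) / -16 = -8.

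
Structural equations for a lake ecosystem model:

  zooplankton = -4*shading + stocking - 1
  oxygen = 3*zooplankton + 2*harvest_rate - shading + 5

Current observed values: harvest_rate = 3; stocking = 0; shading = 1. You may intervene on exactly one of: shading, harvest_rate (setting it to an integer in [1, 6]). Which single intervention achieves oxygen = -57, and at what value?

set shading = 5

Intervening on shading: with other inputs at their observed values, oxygen = -13*shading + 8. Solving for -57 gives shading = 5, within [1, 6].
Intervening on harvest_rate: oxygen = 2*harvest_rate - 11. Reaching -57 requires harvest_rate = -23, outside [1, 6].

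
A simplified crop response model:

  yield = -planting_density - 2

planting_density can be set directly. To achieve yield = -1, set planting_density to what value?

Solve -planting_density - 2 = -1: planting_density = (-1 + 2) / -1 = -1.

planting_density = -1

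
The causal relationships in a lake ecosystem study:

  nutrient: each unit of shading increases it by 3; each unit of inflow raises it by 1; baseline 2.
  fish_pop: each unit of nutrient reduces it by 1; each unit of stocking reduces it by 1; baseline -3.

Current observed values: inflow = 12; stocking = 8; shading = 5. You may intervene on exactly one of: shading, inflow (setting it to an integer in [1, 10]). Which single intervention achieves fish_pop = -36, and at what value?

set inflow = 8

Intervening on shading: fish_pop = -3*shading - 25. Reaching -36 requires shading = 11/3, not an integer.
Intervening on inflow: with other inputs at their observed values, fish_pop = -inflow - 28. Solving for -36 gives inflow = 8, within [1, 10].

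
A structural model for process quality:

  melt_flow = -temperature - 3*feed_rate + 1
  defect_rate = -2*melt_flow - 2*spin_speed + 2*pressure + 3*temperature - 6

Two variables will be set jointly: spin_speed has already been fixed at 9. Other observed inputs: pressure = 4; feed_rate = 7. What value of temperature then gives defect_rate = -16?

With spin_speed held at 9:
Substituting into the melt_flow equation gives melt_flow = -temperature - 20.
Substituting into the defect_rate equation gives defect_rate = 5*temperature + 24.
Solve 5*temperature + 24 = -16: temperature = (-16 - 24) / 5 = -8.

temperature = -8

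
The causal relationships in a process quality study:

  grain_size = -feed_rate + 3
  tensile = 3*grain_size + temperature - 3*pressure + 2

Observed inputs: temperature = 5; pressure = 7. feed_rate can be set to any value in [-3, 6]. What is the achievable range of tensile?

Substituting into the tensile equation gives tensile = -3*feed_rate - 5.
Linear in feed_rate, so extremes are at the endpoints: feed_rate = -3 gives tensile = 4; feed_rate = 6 gives tensile = -23.

-23 to 4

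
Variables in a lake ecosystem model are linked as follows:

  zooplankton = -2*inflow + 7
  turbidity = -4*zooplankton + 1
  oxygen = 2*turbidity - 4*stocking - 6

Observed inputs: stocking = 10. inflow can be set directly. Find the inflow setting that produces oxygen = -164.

Substituting into the turbidity equation gives turbidity = 8*inflow - 27.
oxygen becomes 16*inflow - 100.
Solve 16*inflow - 100 = -164: inflow = (-164 + 100) / 16 = -4.

inflow = -4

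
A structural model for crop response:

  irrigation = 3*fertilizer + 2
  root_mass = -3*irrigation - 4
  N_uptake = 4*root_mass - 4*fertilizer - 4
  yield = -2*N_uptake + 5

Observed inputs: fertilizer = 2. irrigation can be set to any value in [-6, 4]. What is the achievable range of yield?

Intervening on irrigation fixes its value directly, overriding its dependence on fertilizer.
Substituting into the N_uptake equation gives N_uptake = -12*irrigation - 28.
Substituting into the yield equation gives yield = 24*irrigation + 61.
Linear in irrigation, so extremes are at the endpoints: irrigation = -6 gives yield = -83; irrigation = 4 gives yield = 157.

-83 to 157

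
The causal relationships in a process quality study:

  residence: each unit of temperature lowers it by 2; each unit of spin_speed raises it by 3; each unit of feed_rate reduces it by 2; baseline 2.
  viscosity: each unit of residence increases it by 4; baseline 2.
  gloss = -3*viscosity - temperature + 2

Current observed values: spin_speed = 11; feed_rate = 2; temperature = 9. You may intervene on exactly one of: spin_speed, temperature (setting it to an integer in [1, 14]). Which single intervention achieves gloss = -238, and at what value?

Intervening on spin_speed: gloss = -36*spin_speed + 227. Reaching -238 requires spin_speed = 155/12, not an integer.
Intervening on temperature: with other inputs at their observed values, gloss = 23*temperature - 376. Solving for -238 gives temperature = 6, within [1, 14].

set temperature = 6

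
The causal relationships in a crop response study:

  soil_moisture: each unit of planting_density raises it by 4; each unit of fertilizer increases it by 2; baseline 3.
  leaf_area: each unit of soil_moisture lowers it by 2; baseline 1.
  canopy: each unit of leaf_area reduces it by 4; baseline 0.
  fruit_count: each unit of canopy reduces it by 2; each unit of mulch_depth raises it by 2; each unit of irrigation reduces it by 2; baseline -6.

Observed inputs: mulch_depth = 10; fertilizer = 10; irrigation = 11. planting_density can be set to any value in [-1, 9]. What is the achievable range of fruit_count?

Substituting into the soil_moisture equation gives soil_moisture = 4*planting_density + 23.
Substituting into the leaf_area equation gives leaf_area = -8*planting_density - 45.
Substituting into the canopy equation gives canopy = 32*planting_density + 180.
So fruit_count = -64*planting_density - 368.
Linear in planting_density, so extremes are at the endpoints: planting_density = -1 gives fruit_count = -304; planting_density = 9 gives fruit_count = -944.

-944 to -304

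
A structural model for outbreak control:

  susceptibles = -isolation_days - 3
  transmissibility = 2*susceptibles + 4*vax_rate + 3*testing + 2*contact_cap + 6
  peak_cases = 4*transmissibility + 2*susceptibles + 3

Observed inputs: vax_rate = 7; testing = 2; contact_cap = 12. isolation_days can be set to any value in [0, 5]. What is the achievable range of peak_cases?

Substituting into the transmissibility equation gives transmissibility = -2*isolation_days + 58.
This gives peak_cases = -10*isolation_days + 229.
Linear in isolation_days, so extremes are at the endpoints: isolation_days = 0 gives peak_cases = 229; isolation_days = 5 gives peak_cases = 179.

179 to 229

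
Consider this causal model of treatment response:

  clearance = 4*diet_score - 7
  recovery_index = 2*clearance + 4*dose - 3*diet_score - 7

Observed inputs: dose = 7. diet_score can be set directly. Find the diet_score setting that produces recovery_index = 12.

Substituting into the recovery_index equation gives recovery_index = 5*diet_score + 7.
Solve 5*diet_score + 7 = 12: diet_score = (12 - 7) / 5 = 1.

diet_score = 1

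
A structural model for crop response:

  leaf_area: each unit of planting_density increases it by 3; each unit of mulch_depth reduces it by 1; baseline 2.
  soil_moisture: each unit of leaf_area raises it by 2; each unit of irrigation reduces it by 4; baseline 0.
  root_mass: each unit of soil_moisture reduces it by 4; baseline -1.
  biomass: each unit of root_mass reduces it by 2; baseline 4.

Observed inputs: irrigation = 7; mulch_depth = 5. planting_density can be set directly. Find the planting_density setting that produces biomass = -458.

Substituting into the leaf_area equation gives leaf_area = 3*planting_density - 3.
So soil_moisture = 6*planting_density - 34.
Substituting into the root_mass equation gives root_mass = -24*planting_density + 135.
So biomass = 48*planting_density - 266.
Solve 48*planting_density - 266 = -458: planting_density = (-458 + 266) / 48 = -4.

planting_density = -4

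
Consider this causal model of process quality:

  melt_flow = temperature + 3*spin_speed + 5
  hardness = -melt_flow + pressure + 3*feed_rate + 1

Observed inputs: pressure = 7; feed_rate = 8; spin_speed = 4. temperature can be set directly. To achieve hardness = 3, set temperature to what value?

Substituting into the melt_flow equation gives melt_flow = temperature + 17.
This gives hardness = -temperature + 15.
Solve -temperature + 15 = 3: temperature = (3 - 15) / -1 = 12.

temperature = 12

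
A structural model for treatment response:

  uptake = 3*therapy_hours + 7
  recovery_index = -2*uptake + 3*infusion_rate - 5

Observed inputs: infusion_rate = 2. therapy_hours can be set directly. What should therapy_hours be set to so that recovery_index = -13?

therapy_hours = 0

Substituting into the recovery_index equation gives recovery_index = -6*therapy_hours - 13.
Solve -6*therapy_hours - 13 = -13: therapy_hours = (-13 + 13) / -6 = 0.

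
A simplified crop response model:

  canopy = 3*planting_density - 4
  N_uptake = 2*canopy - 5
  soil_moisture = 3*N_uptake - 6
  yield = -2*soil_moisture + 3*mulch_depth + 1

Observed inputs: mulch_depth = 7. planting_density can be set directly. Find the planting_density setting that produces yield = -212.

planting_density = 9

Substituting into the N_uptake equation gives N_uptake = 6*planting_density - 13.
This gives soil_moisture = 18*planting_density - 45.
Substituting into the yield equation gives yield = -36*planting_density + 112.
Solve -36*planting_density + 112 = -212: planting_density = (-212 - 112) / -36 = 9.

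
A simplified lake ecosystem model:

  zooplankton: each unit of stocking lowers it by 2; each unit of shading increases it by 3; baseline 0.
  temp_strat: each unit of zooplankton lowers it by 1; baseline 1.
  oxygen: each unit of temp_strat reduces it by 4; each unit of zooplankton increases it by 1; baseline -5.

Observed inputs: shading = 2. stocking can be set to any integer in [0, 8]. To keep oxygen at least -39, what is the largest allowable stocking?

Substituting into the zooplankton equation gives zooplankton = -2*stocking + 6.
This gives temp_strat = 2*stocking - 5.
This gives oxygen = -10*stocking + 21.
Require -10*stocking + 21 ≥ -39, so stocking ≤ 6.
The largest integer in [0, 8] satisfying this is 6.

stocking = 6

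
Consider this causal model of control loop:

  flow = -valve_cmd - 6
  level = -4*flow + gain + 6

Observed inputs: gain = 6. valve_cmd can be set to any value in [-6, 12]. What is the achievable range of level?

Substituting into the level equation gives level = 4*valve_cmd + 36.
Linear in valve_cmd, so extremes are at the endpoints: valve_cmd = -6 gives level = 12; valve_cmd = 12 gives level = 84.

12 to 84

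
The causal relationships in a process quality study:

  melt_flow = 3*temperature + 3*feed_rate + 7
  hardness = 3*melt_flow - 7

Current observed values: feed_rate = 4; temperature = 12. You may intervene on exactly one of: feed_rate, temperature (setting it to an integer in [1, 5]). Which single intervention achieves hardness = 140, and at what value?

Intervening on feed_rate: with other inputs at their observed values, hardness = 9*feed_rate + 122. Solving for 140 gives feed_rate = 2, within [1, 5].
Intervening on temperature: hardness = 9*temperature + 50. Reaching 140 requires temperature = 10, outside [1, 5].

set feed_rate = 2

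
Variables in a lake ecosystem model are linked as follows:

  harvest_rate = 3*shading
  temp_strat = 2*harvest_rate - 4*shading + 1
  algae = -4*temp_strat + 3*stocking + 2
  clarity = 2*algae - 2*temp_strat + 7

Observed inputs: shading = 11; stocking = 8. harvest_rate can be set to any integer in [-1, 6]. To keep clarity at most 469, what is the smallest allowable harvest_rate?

Intervening on harvest_rate fixes its value directly, overriding its dependence on shading.
Substituting into the temp_strat equation gives temp_strat = 2*harvest_rate - 43.
So algae = -8*harvest_rate + 198.
Substituting into the clarity equation gives clarity = -20*harvest_rate + 489.
Require -20*harvest_rate + 489 ≤ 469, so harvest_rate ≥ 1.
The smallest integer in [-1, 6] satisfying this is 1.

harvest_rate = 1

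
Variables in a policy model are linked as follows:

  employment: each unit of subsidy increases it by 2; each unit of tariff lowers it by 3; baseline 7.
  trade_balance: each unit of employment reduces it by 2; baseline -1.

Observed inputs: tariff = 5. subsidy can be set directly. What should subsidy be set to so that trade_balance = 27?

subsidy = -3

Substituting into the employment equation gives employment = 2*subsidy - 8.
Substituting into the trade_balance equation gives trade_balance = -4*subsidy + 15.
Solve -4*subsidy + 15 = 27: subsidy = (27 - 15) / -4 = -3.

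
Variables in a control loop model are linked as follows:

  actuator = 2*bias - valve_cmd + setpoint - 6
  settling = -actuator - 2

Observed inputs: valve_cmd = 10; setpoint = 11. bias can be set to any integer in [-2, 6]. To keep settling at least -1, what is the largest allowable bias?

Substituting into the actuator equation gives actuator = 2*bias - 5.
Substituting into the settling equation gives settling = -2*bias + 3.
Require -2*bias + 3 ≥ -1, so bias ≤ 2.
The largest integer in [-2, 6] satisfying this is 2.

bias = 2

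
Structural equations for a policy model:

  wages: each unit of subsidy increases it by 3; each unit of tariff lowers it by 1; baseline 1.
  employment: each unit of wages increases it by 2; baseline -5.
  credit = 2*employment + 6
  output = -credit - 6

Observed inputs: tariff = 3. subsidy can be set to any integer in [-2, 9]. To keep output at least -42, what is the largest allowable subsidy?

subsidy = 4

Substituting into the wages equation gives wages = 3*subsidy - 2.
So employment = 6*subsidy - 9.
Substituting into the credit equation gives credit = 12*subsidy - 12.
Substituting into the output equation gives output = -12*subsidy + 6.
Require -12*subsidy + 6 ≥ -42, so subsidy ≤ 4.
The largest integer in [-2, 9] satisfying this is 4.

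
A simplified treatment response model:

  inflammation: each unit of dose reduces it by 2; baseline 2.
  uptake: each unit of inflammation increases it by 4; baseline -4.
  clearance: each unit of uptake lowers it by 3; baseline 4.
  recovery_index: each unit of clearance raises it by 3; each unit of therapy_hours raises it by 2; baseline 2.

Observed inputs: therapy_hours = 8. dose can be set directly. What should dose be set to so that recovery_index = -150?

Substituting into the uptake equation gives uptake = -8*dose + 4.
Substituting into the clearance equation gives clearance = 24*dose - 8.
Substituting into the recovery_index equation gives recovery_index = 72*dose - 6.
Solve 72*dose - 6 = -150: dose = (-150 + 6) / 72 = -2.

dose = -2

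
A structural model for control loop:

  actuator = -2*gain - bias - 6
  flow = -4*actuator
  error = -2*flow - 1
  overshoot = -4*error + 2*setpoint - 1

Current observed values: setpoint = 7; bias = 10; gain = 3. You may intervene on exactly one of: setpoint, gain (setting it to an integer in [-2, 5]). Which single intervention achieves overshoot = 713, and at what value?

set setpoint = 3

Intervening on setpoint: with other inputs at their observed values, overshoot = 2*setpoint + 707. Solving for 713 gives setpoint = 3, within [-2, 5].
Intervening on gain: overshoot = 64*gain + 529. Reaching 713 requires gain = 23/8, not an integer.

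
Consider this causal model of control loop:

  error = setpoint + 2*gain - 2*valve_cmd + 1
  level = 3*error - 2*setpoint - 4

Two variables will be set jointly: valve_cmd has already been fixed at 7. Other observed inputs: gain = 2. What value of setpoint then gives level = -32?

setpoint = -1

With valve_cmd held at 7:
Substituting into the error equation gives error = setpoint - 9.
Substituting into the level equation gives level = setpoint - 31.
Solve setpoint - 31 = -32: setpoint = (-32 + 31) / 1 = -1.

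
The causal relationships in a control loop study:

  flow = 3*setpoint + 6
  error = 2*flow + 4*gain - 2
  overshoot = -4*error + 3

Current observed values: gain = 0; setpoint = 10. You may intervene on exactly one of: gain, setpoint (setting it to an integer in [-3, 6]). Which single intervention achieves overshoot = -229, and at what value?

Intervening on gain: with other inputs at their observed values, overshoot = -16*gain - 277. Solving for -229 gives gain = -3, within [-3, 6].
Intervening on setpoint: overshoot = -24*setpoint - 37. Reaching -229 requires setpoint = 8, outside [-3, 6].

set gain = -3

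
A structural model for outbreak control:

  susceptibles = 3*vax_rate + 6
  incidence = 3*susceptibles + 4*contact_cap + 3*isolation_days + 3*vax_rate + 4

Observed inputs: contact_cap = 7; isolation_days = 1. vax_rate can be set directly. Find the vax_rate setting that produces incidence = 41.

Substituting into the incidence equation gives incidence = 12*vax_rate + 53.
Solve 12*vax_rate + 53 = 41: vax_rate = (41 - 53) / 12 = -1.

vax_rate = -1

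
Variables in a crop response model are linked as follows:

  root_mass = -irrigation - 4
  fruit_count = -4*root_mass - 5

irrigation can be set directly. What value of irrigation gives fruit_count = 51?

Substituting into the fruit_count equation gives fruit_count = 4*irrigation + 11.
Solve 4*irrigation + 11 = 51: irrigation = (51 - 11) / 4 = 10.

irrigation = 10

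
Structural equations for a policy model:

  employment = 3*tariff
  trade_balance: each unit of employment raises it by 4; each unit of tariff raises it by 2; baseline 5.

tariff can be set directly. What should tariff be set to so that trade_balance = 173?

tariff = 12

Substituting into the trade_balance equation gives trade_balance = 14*tariff + 5.
Solve 14*tariff + 5 = 173: tariff = (173 - 5) / 14 = 12.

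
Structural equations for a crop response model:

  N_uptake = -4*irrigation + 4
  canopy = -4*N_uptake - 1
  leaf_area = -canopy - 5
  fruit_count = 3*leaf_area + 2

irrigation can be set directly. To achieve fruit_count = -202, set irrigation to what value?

irrigation = 5

Substituting into the canopy equation gives canopy = 16*irrigation - 17.
Substituting into the leaf_area equation gives leaf_area = -16*irrigation + 12.
This gives fruit_count = -48*irrigation + 38.
Solve -48*irrigation + 38 = -202: irrigation = (-202 - 38) / -48 = 5.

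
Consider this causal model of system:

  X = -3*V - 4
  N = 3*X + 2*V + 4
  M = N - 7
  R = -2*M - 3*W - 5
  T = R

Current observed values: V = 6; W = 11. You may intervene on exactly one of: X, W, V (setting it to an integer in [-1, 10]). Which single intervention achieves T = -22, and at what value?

set V = -1

Intervening on X: T = -6*X - 56. Reaching -22 requires X = -17/3, not an integer.
Intervening on W: T = -3*W + 109. Reaching -22 requires W = 131/3, not an integer.
Intervening on V: with other inputs at their observed values, T = 14*V - 8. Solving for -22 gives V = -1, within [-1, 10].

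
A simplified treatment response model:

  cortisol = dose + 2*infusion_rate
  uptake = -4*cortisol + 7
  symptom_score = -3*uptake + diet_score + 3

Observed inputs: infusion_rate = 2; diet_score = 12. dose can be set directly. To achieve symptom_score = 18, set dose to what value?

dose = -2

Substituting into the cortisol equation gives cortisol = dose + 4.
This gives uptake = -4*dose - 9.
Substituting into the symptom_score equation gives symptom_score = 12*dose + 42.
Solve 12*dose + 42 = 18: dose = (18 - 42) / 12 = -2.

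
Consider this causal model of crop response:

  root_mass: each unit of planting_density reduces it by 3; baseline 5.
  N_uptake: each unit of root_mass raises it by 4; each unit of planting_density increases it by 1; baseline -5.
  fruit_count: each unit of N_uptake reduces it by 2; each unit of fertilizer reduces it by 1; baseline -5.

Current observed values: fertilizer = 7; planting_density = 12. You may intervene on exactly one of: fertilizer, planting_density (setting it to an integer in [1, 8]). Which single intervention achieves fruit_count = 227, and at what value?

set fertilizer = 2

Intervening on fertilizer: with other inputs at their observed values, fruit_count = -fertilizer + 229. Solving for 227 gives fertilizer = 2, within [1, 8].
Intervening on planting_density: fruit_count = 22*planting_density - 42. Reaching 227 requires planting_density = 269/22, not an integer.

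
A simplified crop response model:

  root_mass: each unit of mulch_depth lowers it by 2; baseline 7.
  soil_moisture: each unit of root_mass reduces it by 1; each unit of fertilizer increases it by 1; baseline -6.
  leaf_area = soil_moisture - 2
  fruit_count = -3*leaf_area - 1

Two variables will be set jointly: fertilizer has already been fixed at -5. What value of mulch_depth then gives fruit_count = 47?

mulch_depth = 2

With fertilizer held at -5:
Substituting into the soil_moisture equation gives soil_moisture = 2*mulch_depth - 18.
This gives leaf_area = 2*mulch_depth - 20.
fruit_count becomes -6*mulch_depth + 59.
Solve -6*mulch_depth + 59 = 47: mulch_depth = (47 - 59) / -6 = 2.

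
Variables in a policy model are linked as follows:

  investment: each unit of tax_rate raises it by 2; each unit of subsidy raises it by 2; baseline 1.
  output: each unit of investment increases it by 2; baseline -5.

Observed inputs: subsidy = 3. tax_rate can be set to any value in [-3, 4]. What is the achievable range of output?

-3 to 25

Substituting into the investment equation gives investment = 2*tax_rate + 7.
This gives output = 4*tax_rate + 9.
Linear in tax_rate, so extremes are at the endpoints: tax_rate = -3 gives output = -3; tax_rate = 4 gives output = 25.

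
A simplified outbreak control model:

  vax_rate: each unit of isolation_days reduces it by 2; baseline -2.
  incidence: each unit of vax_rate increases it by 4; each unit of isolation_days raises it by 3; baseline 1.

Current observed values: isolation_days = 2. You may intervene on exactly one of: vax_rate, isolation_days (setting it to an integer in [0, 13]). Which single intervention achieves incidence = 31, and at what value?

Intervening on vax_rate: with other inputs at their observed values, incidence = 4*vax_rate + 7. Solving for 31 gives vax_rate = 6, within [0, 13].
Intervening on isolation_days: incidence = -5*isolation_days - 7. Reaching 31 requires isolation_days = -38/5, not an integer.

set vax_rate = 6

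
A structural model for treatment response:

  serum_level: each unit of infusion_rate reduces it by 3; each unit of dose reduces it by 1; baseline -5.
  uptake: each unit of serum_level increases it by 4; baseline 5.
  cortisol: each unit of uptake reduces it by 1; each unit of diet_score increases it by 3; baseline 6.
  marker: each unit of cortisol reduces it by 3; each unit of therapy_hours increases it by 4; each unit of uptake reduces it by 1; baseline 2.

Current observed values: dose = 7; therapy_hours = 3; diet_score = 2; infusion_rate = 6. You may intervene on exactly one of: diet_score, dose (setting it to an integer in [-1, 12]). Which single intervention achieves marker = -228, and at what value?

Intervening on diet_score: marker = -9*diet_score - 234. Reaching -228 requires diet_score = -2/3, not an integer.
Intervening on dose: with other inputs at their observed values, marker = -8*dose - 196. Solving for -228 gives dose = 4, within [-1, 12].

set dose = 4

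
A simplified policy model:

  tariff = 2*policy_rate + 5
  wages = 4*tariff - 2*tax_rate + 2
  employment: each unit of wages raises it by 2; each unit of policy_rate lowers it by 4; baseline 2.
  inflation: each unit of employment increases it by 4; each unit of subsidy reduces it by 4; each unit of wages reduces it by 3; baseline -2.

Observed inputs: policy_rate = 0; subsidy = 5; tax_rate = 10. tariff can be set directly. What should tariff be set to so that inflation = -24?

Intervening on tariff fixes its value directly, overriding its dependence on policy_rate.
Substituting into the wages equation gives wages = 4*tariff - 18.
Substituting into the employment equation gives employment = 8*tariff - 34.
inflation becomes 20*tariff - 104.
Solve 20*tariff - 104 = -24: tariff = (-24 + 104) / 20 = 4.

tariff = 4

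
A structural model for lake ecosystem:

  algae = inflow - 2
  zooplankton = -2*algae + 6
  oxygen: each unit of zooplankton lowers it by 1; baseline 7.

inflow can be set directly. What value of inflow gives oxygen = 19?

inflow = 11

Substituting into the zooplankton equation gives zooplankton = -2*inflow + 10.
So oxygen = 2*inflow - 3.
Solve 2*inflow - 3 = 19: inflow = (19 + 3) / 2 = 11.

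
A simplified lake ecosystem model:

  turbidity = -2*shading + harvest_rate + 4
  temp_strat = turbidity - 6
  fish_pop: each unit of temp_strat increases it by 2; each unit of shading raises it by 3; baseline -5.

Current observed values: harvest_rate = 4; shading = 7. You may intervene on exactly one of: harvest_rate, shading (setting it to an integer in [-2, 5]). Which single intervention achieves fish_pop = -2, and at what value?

Intervening on harvest_rate: fish_pop = 2*harvest_rate - 16. Reaching -2 requires harvest_rate = 7, outside [-2, 5].
Intervening on shading: with other inputs at their observed values, fish_pop = -shading - 1. Solving for -2 gives shading = 1, within [-2, 5].

set shading = 1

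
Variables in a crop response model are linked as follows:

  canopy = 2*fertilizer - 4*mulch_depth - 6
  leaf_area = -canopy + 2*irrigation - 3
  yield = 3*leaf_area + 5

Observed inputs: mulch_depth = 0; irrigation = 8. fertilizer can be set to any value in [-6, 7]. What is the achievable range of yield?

20 to 98

Substituting into the canopy equation gives canopy = 2*fertilizer - 6.
Substituting into the leaf_area equation gives leaf_area = -2*fertilizer + 19.
This gives yield = -6*fertilizer + 62.
Linear in fertilizer, so extremes are at the endpoints: fertilizer = -6 gives yield = 98; fertilizer = 7 gives yield = 20.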